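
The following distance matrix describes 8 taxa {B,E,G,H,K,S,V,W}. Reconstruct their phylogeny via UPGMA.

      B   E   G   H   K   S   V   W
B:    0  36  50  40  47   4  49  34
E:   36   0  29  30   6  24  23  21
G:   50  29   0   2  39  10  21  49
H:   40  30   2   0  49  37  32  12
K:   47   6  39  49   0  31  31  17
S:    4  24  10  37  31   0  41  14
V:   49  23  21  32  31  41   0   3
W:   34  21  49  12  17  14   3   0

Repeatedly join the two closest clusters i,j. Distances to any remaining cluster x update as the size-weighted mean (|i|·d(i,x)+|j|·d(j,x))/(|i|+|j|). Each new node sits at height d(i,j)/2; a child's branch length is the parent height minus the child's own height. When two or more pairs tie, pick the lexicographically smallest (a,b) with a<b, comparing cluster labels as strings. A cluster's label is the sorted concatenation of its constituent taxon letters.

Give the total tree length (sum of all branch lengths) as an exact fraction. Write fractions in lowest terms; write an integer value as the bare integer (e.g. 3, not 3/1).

3347/48

step 1: merge (G,H) at d=2; branch lengths G→1, H→1; new cluster GH
  updated: d(B,GH)=45, d(E,GH)=59/2, d(GH,K)=44, d(GH,S)=47/2, d(GH,V)=53/2, d(GH,W)=61/2
step 2: merge (V,W) at d=3; branch lengths V→3/2, W→3/2; new cluster VW
  updated: d(B,VW)=83/2, d(E,VW)=22, d(GH,VW)=57/2, d(K,VW)=24, d(S,VW)=55/2
step 3: merge (B,S) at d=4; branch lengths B→2, S→2; new cluster BS
  updated: d(BS,E)=30, d(BS,GH)=137/4, d(BS,K)=39, d(BS,VW)=69/2
step 4: merge (E,K) at d=6; branch lengths E→3, K→3; new cluster EK
  updated: d(BS,EK)=69/2, d(EK,GH)=147/4, d(EK,VW)=23
step 5: merge (EK,VW) at d=23; branch lengths EK→17/2, VW→10; new cluster EKVW
  updated: d(BS,EKVW)=69/2, d(EKVW,GH)=261/8
step 6: merge (EKVW,GH) at d=261/8; branch lengths EKVW→77/16, GH→245/16; new cluster EGHKVW
  updated: d(BS,EGHKVW)=413/12
step 7: merge (BS,EGHKVW) at d=413/12; branch lengths BS→365/24, EGHKVW→43/48; new cluster BEGHKSVW
final tree: ((B:2,S:2):365/24,(((E:3,K:3):17/2,(V:3/2,W:3/2):10):77/16,(G:1,H:1):245/16):43/48)
total length: 3347/48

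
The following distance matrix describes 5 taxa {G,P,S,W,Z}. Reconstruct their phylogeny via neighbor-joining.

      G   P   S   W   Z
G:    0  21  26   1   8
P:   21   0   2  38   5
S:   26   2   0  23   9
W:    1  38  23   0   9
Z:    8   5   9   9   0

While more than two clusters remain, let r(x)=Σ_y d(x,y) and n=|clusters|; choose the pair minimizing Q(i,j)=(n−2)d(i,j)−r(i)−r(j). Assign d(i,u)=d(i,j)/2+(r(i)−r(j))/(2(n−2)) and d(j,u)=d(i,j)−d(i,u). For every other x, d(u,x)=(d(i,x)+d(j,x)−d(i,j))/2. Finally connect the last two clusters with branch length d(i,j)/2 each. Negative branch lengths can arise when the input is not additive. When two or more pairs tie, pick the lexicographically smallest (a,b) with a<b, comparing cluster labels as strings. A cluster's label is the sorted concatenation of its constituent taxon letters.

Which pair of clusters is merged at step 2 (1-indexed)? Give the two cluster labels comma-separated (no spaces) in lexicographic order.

GW,Z

iteration 1: select G,W (d=1, Q=-124); attach at lengths (-2, 3); label the merged cluster GW
  updated: d(GW,P)=29, d(GW,S)=24, d(GW,Z)=8
iteration 2: select GW,Z (d=8, Q=-67); attach at lengths (55/4, -23/4); label the merged cluster GWZ
  updated: d(GWZ,P)=13, d(GWZ,S)=25/2
iteration 3: select GWZ,P (d=13, Q=-55/2); attach at lengths (47/4, 5/4); label the merged cluster GPWZ
  updated: d(GPWZ,S)=3/4
iteration 4: select GPWZ,S (d=3/4); attach at lengths (3/8, 3/8); label the merged cluster GPSWZ
final tree: ((((G:-2,W:3):55/4,Z:-23/4):47/4,P:5/4):3/8,S:3/8)
total length: 91/4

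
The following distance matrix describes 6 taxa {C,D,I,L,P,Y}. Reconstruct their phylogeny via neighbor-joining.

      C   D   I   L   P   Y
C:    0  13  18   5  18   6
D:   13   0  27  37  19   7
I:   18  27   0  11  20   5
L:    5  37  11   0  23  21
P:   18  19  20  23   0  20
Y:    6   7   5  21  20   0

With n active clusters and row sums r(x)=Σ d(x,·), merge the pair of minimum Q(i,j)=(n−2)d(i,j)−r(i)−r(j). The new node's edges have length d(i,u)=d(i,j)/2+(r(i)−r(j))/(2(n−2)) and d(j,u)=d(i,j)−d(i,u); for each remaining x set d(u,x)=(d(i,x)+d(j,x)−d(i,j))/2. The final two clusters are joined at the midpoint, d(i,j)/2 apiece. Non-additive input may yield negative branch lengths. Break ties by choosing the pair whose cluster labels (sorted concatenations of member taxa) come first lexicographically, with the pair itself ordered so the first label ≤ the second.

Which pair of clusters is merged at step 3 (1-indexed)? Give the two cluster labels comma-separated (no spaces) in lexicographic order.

step 1: merge (C,L) at d=5, Q=-137; branch lengths C→-17/8, L→57/8; new cluster CL
  updated: d(CL,D)=45/2, d(CL,I)=12, d(CL,P)=18, d(CL,Y)=11
step 2: merge (D,Y) at d=7, Q=-195/2; branch lengths D→107/12, Y→-23/12; new cluster DY
  updated: d(CL,DY)=53/4, d(DY,I)=25/2, d(DY,P)=16
step 3: merge (CL,I) at d=12, Q=-255/4; branch lengths CL→91/16, I→101/16; new cluster CIL
  updated: d(CIL,DY)=55/8, d(CIL,P)=13
step 4: merge (CIL,DY) at d=55/8, Q=-287/8; branch lengths CIL→31/16, DY→79/16; new cluster CDILY
  updated: d(CDILY,P)=177/16
step 5: merge (CDILY,P) at d=177/16; branch lengths CDILY→177/32, P→177/32; new cluster CDILPY
final tree: ((((C:-17/8,L:57/8):91/16,I:101/16):31/16,(D:107/12,Y:-23/12):79/16):177/32,P:177/32)
total length: 671/16

CL,I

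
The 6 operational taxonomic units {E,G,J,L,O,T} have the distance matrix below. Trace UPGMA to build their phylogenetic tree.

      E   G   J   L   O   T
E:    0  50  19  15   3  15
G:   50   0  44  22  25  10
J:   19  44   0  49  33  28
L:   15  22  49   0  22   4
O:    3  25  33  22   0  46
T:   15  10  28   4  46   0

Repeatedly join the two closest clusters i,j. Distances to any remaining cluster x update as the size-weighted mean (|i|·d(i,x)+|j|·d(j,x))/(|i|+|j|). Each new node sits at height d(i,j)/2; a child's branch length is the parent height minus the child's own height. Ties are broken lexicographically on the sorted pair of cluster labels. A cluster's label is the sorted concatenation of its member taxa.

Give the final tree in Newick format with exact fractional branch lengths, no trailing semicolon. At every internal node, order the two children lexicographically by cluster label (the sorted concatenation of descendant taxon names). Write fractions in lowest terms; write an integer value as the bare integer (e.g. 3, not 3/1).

(((E:3/2,O:3/2):23/2,J:13):10/3,(G:8,(L:2,T:2):6):25/3)

step 1: merge (E,O) at d=3; branch lengths E→3/2, O→3/2; new cluster EO
  updated: d(EO,G)=75/2, d(EO,J)=26, d(EO,L)=37/2, d(EO,T)=61/2
step 2: merge (L,T) at d=4; branch lengths L→2, T→2; new cluster LT
  updated: d(EO,LT)=49/2, d(G,LT)=16, d(J,LT)=77/2
step 3: merge (G,LT) at d=16; branch lengths G→8, LT→6; new cluster GLT
  updated: d(EO,GLT)=173/6, d(GLT,J)=121/3
step 4: merge (EO,J) at d=26; branch lengths EO→23/2, J→13; new cluster EJO
  updated: d(EJO,GLT)=98/3
step 5: merge (EJO,GLT) at d=98/3; branch lengths EJO→10/3, GLT→25/3; new cluster EGJLOT
final tree: (((E:3/2,O:3/2):23/2,J:13):10/3,(G:8,(L:2,T:2):6):25/3)
total length: 343/6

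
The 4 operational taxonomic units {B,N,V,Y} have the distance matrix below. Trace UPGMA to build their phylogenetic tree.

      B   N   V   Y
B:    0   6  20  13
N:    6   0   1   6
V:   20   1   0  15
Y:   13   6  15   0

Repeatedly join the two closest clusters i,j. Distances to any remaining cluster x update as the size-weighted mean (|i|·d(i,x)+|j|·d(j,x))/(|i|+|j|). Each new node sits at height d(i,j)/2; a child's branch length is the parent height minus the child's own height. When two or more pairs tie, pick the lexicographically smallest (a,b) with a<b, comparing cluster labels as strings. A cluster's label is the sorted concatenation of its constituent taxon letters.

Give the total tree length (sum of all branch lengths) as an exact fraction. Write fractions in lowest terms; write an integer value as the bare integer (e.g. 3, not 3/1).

75/4

step 1: merge (N,V) at d=1; branch lengths N→1/2, V→1/2; new cluster NV
  updated: d(B,NV)=13, d(NV,Y)=21/2
step 2: merge (NV,Y) at d=21/2; branch lengths NV→19/4, Y→21/4; new cluster NVY
  updated: d(B,NVY)=13
step 3: merge (B,NVY) at d=13; branch lengths B→13/2, NVY→5/4; new cluster BNVY
final tree: (B:13/2,((N:1/2,V:1/2):19/4,Y:21/4):5/4)
total length: 75/4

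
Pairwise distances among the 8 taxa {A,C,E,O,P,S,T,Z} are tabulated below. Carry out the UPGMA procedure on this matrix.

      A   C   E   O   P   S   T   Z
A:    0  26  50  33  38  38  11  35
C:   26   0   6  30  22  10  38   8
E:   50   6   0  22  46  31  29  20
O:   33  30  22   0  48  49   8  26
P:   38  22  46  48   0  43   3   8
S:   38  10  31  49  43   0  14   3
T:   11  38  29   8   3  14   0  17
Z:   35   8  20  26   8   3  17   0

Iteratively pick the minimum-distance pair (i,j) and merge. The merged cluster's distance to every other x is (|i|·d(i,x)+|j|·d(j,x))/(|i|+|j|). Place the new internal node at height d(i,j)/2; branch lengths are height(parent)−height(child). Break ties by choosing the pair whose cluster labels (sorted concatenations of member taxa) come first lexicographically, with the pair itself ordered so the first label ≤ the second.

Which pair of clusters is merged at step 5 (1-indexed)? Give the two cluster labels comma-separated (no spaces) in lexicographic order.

1. join P+T (d=3) ⇒ PT; edges |P|=3/2, |T|=3/2
  updated: d(A,PT)=49/2, d(C,PT)=30, d(E,PT)=75/2, d(O,PT)=28, d(PT,S)=57/2, d(PT,Z)=25/2
2. join S+Z (d=3) ⇒ SZ; edges |S|=3/2, |Z|=3/2
  updated: d(A,SZ)=73/2, d(C,SZ)=9, d(E,SZ)=51/2, d(O,SZ)=75/2, d(PT,SZ)=41/2
3. join C+E (d=6) ⇒ CE; edges |C|=3, |E|=3
  updated: d(A,CE)=38, d(CE,O)=26, d(CE,PT)=135/4, d(CE,SZ)=69/4
4. join CE+SZ (d=69/4) ⇒ CESZ; edges |CE|=45/8, |SZ|=57/8
  updated: d(A,CESZ)=149/4, d(CESZ,O)=127/4, d(CESZ,PT)=217/8
5. join A+PT (d=49/2) ⇒ APT; edges |A|=49/4, |PT|=43/4
  updated: d(APT,CESZ)=61/2, d(APT,O)=89/3
6. join APT+O (d=89/3) ⇒ AOPT; edges |APT|=31/12, |O|=89/6
  updated: d(AOPT,CESZ)=493/16
7. join AOPT+CESZ (d=493/16) ⇒ ACEOPSTZ; edges |AOPT|=55/96, |CESZ|=217/32
final tree: (((A:49/4,(P:3/2,T:3/2):43/4):31/12,O:89/6):55/96,((C:3,E:3):45/8,(S:3/2,Z:3/2):57/8):217/32)
total length: 3481/48

A,PT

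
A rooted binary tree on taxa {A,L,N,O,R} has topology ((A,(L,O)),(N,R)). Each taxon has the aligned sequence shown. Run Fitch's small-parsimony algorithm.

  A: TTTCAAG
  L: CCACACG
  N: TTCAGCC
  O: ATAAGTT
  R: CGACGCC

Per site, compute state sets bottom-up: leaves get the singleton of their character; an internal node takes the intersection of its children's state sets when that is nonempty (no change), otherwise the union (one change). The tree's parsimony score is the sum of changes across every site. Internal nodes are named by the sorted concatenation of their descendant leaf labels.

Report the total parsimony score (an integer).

15

site 0, node LO: L={C} ∪ O={A} → {A,C} (+1)
site 0, node ALO: A={T} ∪ LO={A,C} → {A,C,T} (+1)
site 0, node NR: N={T} ∪ R={C} → {C,T} (+1)
site 0, node ALNOR: ALO={A,C,T} ∩ NR={C,T} → {C,T} (+0)
site 1, node LO: L={C} ∪ O={T} → {C,T} (+1)
site 1, node ALO: A={T} ∩ LO={C,T} → {T} (+0)
site 1, node NR: N={T} ∪ R={G} → {G,T} (+1)
site 1, node ALNOR: ALO={T} ∩ NR={G,T} → {T} (+0)
site 2, node LO: L={A} ∩ O={A} → {A} (+0)
site 2, node ALO: A={T} ∪ LO={A} → {A,T} (+1)
site 2, node NR: N={C} ∪ R={A} → {A,C} (+1)
site 2, node ALNOR: ALO={A,T} ∩ NR={A,C} → {A} (+0)
site 3, node LO: L={C} ∪ O={A} → {A,C} (+1)
site 3, node ALO: A={C} ∩ LO={A,C} → {C} (+0)
site 3, node NR: N={A} ∪ R={C} → {A,C} (+1)
site 3, node ALNOR: ALO={C} ∩ NR={A,C} → {C} (+0)
site 4, node LO: L={A} ∪ O={G} → {A,G} (+1)
site 4, node ALO: A={A} ∩ LO={A,G} → {A} (+0)
site 4, node NR: N={G} ∩ R={G} → {G} (+0)
site 4, node ALNOR: ALO={A} ∪ NR={G} → {A,G} (+1)
site 5, node LO: L={C} ∪ O={T} → {C,T} (+1)
site 5, node ALO: A={A} ∪ LO={C,T} → {A,C,T} (+1)
site 5, node NR: N={C} ∩ R={C} → {C} (+0)
site 5, node ALNOR: ALO={A,C,T} ∩ NR={C} → {C} (+0)
site 6, node LO: L={G} ∪ O={T} → {G,T} (+1)
site 6, node ALO: A={G} ∩ LO={G,T} → {G} (+0)
site 6, node NR: N={C} ∩ R={C} → {C} (+0)
site 6, node ALNOR: ALO={G} ∪ NR={C} → {C,G} (+1)
per-site changes: [3, 2, 2, 2, 2, 2, 2]; total = 15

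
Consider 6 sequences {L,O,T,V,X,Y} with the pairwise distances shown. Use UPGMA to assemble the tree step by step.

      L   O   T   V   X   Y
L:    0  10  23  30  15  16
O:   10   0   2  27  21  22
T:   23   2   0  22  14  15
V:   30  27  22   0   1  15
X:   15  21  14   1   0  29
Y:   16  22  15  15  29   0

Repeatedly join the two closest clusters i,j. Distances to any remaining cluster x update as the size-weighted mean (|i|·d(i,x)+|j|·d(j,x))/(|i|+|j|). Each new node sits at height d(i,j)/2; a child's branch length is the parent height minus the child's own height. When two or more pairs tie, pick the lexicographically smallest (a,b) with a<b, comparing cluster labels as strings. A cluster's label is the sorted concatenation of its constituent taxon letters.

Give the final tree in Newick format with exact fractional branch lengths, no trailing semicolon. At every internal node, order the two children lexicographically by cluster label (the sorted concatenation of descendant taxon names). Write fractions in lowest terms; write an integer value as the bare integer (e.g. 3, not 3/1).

step 1: merge (V,X) at d=1; branch lengths V→1/2, X→1/2; new cluster VX
  updated: d(L,VX)=45/2, d(O,VX)=24, d(T,VX)=18, d(VX,Y)=22
step 2: merge (O,T) at d=2; branch lengths O→1, T→1; new cluster OT
  updated: d(L,OT)=33/2, d(OT,VX)=21, d(OT,Y)=37/2
step 3: merge (L,Y) at d=16; branch lengths L→8, Y→8; new cluster LY
  updated: d(LY,OT)=35/2, d(LY,VX)=89/4
step 4: merge (LY,OT) at d=35/2; branch lengths LY→3/4, OT→31/4; new cluster LOTY
  updated: d(LOTY,VX)=173/8
step 5: merge (LOTY,VX) at d=173/8; branch lengths LOTY→33/16, VX→165/16; new cluster LOTVXY
final tree: (((L:8,Y:8):3/4,(O:1,T:1):31/4):33/16,(V:1/2,X:1/2):165/16)
total length: 319/8

(((L:8,Y:8):3/4,(O:1,T:1):31/4):33/16,(V:1/2,X:1/2):165/16)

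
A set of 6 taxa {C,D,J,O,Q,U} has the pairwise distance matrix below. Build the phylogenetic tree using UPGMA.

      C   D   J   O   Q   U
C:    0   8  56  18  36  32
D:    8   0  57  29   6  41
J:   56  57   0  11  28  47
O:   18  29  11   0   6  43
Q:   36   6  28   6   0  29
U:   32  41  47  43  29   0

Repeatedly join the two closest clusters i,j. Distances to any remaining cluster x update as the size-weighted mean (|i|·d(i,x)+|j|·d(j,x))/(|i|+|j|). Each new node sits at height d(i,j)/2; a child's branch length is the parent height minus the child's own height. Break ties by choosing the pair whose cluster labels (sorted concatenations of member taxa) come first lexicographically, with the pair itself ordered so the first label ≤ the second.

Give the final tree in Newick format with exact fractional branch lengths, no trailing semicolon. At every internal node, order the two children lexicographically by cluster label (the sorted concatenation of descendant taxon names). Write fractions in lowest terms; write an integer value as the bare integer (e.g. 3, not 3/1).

(((C:11,(D:3,Q:3):8):31/6,(J:11/2,O:11/2):32/3):91/30,U:96/5)

step 1: merge (D,Q) at d=6; branch lengths D→3, Q→3; new cluster DQ
  updated: d(C,DQ)=22, d(DQ,J)=85/2, d(DQ,O)=35/2, d(DQ,U)=35
step 2: merge (J,O) at d=11; branch lengths J→11/2, O→11/2; new cluster JO
  updated: d(C,JO)=37, d(DQ,JO)=30, d(JO,U)=45
step 3: merge (C,DQ) at d=22; branch lengths C→11, DQ→8; new cluster CDQ
  updated: d(CDQ,JO)=97/3, d(CDQ,U)=34
step 4: merge (CDQ,JO) at d=97/3; branch lengths CDQ→31/6, JO→32/3; new cluster CDJOQ
  updated: d(CDJOQ,U)=192/5
step 5: merge (CDJOQ,U) at d=192/5; branch lengths CDJOQ→91/30, U→96/5; new cluster CDJOQU
final tree: (((C:11,(D:3,Q:3):8):31/6,(J:11/2,O:11/2):32/3):91/30,U:96/5)
total length: 1111/15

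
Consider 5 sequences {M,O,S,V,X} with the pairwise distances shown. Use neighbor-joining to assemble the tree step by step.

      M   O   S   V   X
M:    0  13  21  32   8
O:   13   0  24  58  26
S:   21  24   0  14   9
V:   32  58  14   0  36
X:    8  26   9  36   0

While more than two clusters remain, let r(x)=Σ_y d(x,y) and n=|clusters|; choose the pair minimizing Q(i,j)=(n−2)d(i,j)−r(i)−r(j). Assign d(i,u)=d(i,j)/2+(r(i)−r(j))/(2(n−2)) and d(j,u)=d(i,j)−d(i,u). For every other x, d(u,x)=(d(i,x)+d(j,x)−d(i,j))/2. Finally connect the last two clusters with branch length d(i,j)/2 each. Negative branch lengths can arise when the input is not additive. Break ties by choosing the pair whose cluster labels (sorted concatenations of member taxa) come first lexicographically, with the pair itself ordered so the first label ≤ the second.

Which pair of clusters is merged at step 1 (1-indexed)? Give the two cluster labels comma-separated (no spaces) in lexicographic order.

step 1: merge (S,V) at d=14, Q=-166; branch lengths S→-5, V→19; new cluster SV
  updated: d(M,SV)=39/2, d(O,SV)=34, d(SV,X)=31/2
step 2: merge (M,O) at d=13, Q=-175/2; branch lengths M→-13/8, O→117/8; new cluster MO
  updated: d(MO,SV)=81/4, d(MO,X)=21/2
step 3: merge (MO,SV) at d=81/4, Q=-185/4; branch lengths MO→61/8, SV→101/8; new cluster MOSV
  updated: d(MOSV,X)=23/8
step 4: merge (MOSV,X) at d=23/8; branch lengths MOSV→23/16, X→23/16; new cluster MOSVX
final tree: (((M:-13/8,O:117/8):61/8,(S:-5,V:19):101/8):23/16,X:23/16)
total length: 401/8

S,V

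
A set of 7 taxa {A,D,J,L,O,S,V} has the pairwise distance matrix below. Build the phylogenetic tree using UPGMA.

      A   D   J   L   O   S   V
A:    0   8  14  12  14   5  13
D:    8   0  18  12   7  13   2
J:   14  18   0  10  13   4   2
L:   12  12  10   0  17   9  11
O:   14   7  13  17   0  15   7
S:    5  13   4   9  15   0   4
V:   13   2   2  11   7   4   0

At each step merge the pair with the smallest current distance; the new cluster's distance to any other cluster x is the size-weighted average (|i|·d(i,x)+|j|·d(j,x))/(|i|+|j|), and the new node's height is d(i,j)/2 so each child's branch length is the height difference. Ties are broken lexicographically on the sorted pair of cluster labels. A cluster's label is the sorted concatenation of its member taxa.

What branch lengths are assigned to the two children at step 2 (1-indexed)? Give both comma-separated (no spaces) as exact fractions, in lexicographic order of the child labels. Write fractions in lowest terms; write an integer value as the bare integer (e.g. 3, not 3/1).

2,2

iteration 1: select D,V (d=2); attach at lengths (1, 1); label the merged cluster DV
  updated: d(A,DV)=21/2, d(DV,J)=10, d(DV,L)=23/2, d(DV,O)=7, d(DV,S)=17/2
iteration 2: select J,S (d=4); attach at lengths (2, 2); label the merged cluster JS
  updated: d(A,JS)=19/2, d(DV,JS)=37/4, d(JS,L)=19/2, d(JS,O)=14
iteration 3: select DV,O (d=7); attach at lengths (5/2, 7/2); label the merged cluster DOV
  updated: d(A,DOV)=35/3, d(DOV,JS)=65/6, d(DOV,L)=40/3
iteration 4: select A,JS (d=19/2); attach at lengths (19/4, 11/4); label the merged cluster AJS
  updated: d(AJS,DOV)=100/9, d(AJS,L)=31/3
iteration 5: select AJS,L (d=31/3); attach at lengths (5/12, 31/6); label the merged cluster AJLS
  updated: d(AJLS,DOV)=35/3
iteration 6: select AJLS,DOV (d=35/3); attach at lengths (2/3, 7/3); label the merged cluster ADJLOSV
final tree: (((A:19/4,(J:2,S:2):11/4):5/12,L:31/6):2/3,((D:1,V:1):5/2,O:7/2):7/3)
total length: 337/12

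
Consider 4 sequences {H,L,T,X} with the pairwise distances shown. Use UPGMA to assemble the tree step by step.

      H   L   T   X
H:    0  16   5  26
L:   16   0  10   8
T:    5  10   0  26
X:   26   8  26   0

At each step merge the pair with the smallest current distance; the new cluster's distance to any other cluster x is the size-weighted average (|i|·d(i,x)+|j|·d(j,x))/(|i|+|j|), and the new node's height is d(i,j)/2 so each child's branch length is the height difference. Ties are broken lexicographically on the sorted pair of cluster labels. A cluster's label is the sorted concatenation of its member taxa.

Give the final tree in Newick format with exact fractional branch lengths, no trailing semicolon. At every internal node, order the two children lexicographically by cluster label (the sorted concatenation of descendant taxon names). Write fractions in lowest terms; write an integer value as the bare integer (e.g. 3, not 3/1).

((H:5/2,T:5/2):29/4,(L:4,X:4):23/4)

iteration 1: select H,T (d=5); attach at lengths (5/2, 5/2); label the merged cluster HT
  updated: d(HT,L)=13, d(HT,X)=26
iteration 2: select L,X (d=8); attach at lengths (4, 4); label the merged cluster LX
  updated: d(HT,LX)=39/2
iteration 3: select HT,LX (d=39/2); attach at lengths (29/4, 23/4); label the merged cluster HLTX
final tree: ((H:5/2,T:5/2):29/4,(L:4,X:4):23/4)
total length: 26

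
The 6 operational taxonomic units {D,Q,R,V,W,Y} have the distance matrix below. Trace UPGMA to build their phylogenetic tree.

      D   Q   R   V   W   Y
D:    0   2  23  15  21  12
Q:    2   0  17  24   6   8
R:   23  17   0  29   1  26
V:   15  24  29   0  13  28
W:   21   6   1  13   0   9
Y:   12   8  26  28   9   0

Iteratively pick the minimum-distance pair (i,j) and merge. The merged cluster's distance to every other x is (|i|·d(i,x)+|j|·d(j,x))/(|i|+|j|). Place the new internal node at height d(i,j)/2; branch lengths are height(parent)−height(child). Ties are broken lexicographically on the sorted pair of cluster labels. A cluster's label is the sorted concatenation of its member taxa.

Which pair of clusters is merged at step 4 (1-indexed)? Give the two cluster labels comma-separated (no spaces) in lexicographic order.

1. join R+W (d=1) ⇒ RW; edges |R|=1/2, |W|=1/2
  updated: d(D,RW)=22, d(Q,RW)=23/2, d(RW,V)=21, d(RW,Y)=35/2
2. join D+Q (d=2) ⇒ DQ; edges |D|=1, |Q|=1
  updated: d(DQ,RW)=67/4, d(DQ,V)=39/2, d(DQ,Y)=10
3. join DQ+Y (d=10) ⇒ DQY; edges |DQ|=4, |Y|=5
  updated: d(DQY,RW)=17, d(DQY,V)=67/3
4. join DQY+RW (d=17) ⇒ DQRWY; edges |DQY|=7/2, |RW|=8
  updated: d(DQRWY,V)=109/5
5. join DQRWY+V (d=109/5) ⇒ DQRVWY; edges |DQRWY|=12/5, |V|=109/10
final tree: ((((D:1,Q:1):4,Y:5):7/2,(R:1/2,W:1/2):8):12/5,V:109/10)
total length: 184/5

DQY,RW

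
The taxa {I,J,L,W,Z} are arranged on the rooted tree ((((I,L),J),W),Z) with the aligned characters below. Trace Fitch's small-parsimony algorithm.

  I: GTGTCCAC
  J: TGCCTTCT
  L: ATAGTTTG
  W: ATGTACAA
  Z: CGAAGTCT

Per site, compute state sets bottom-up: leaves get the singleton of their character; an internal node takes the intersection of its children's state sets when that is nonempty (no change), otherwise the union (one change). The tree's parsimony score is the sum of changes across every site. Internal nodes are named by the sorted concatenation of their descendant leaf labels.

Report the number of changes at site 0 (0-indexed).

IL@0: {G} ∪ {A} = {A,G} (union, +1)
IJL@0: {A,G} ∪ {T} = {A,G,T} (union, +1)
IJLW@0: {A,G,T} ∩ {A} = {A} (intersection, +0)
IJLWZ@0: {A} ∪ {C} = {A,C} (union, +1)
IL@1: {T} ∩ {T} = {T} (intersection, +0)
IJL@1: {T} ∪ {G} = {G,T} (union, +1)
IJLW@1: {G,T} ∩ {T} = {T} (intersection, +0)
IJLWZ@1: {T} ∪ {G} = {G,T} (union, +1)
IL@2: {G} ∪ {A} = {A,G} (union, +1)
IJL@2: {A,G} ∪ {C} = {A,C,G} (union, +1)
IJLW@2: {A,C,G} ∩ {G} = {G} (intersection, +0)
IJLWZ@2: {G} ∪ {A} = {A,G} (union, +1)
IL@3: {T} ∪ {G} = {G,T} (union, +1)
IJL@3: {G,T} ∪ {C} = {C,G,T} (union, +1)
IJLW@3: {C,G,T} ∩ {T} = {T} (intersection, +0)
IJLWZ@3: {T} ∪ {A} = {A,T} (union, +1)
IL@4: {C} ∪ {T} = {C,T} (union, +1)
IJL@4: {C,T} ∩ {T} = {T} (intersection, +0)
IJLW@4: {T} ∪ {A} = {A,T} (union, +1)
IJLWZ@4: {A,T} ∪ {G} = {A,G,T} (union, +1)
IL@5: {C} ∪ {T} = {C,T} (union, +1)
IJL@5: {C,T} ∩ {T} = {T} (intersection, +0)
IJLW@5: {T} ∪ {C} = {C,T} (union, +1)
IJLWZ@5: {C,T} ∩ {T} = {T} (intersection, +0)
IL@6: {A} ∪ {T} = {A,T} (union, +1)
IJL@6: {A,T} ∪ {C} = {A,C,T} (union, +1)
IJLW@6: {A,C,T} ∩ {A} = {A} (intersection, +0)
IJLWZ@6: {A} ∪ {C} = {A,C} (union, +1)
IL@7: {C} ∪ {G} = {C,G} (union, +1)
IJL@7: {C,G} ∪ {T} = {C,G,T} (union, +1)
IJLW@7: {C,G,T} ∪ {A} = {A,C,G,T} (union, +1)
IJLWZ@7: {A,C,G,T} ∩ {T} = {T} (intersection, +0)
per-site changes: [3, 2, 3, 3, 3, 2, 3, 3]; total = 22

3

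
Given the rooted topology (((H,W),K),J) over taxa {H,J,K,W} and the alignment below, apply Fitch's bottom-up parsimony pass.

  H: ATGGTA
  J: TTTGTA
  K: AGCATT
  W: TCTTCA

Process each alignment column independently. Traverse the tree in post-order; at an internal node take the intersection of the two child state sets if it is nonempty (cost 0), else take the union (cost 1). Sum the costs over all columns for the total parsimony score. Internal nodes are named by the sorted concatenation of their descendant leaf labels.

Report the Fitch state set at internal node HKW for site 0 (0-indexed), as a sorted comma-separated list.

HW@0: {A} ∪ {T} = {A,T} (union, +1)
HKW@0: {A,T} ∩ {A} = {A} (intersection, +0)
HJKW@0: {A} ∪ {T} = {A,T} (union, +1)
HW@1: {T} ∪ {C} = {C,T} (union, +1)
HKW@1: {C,T} ∪ {G} = {C,G,T} (union, +1)
HJKW@1: {C,G,T} ∩ {T} = {T} (intersection, +0)
HW@2: {G} ∪ {T} = {G,T} (union, +1)
HKW@2: {G,T} ∪ {C} = {C,G,T} (union, +1)
HJKW@2: {C,G,T} ∩ {T} = {T} (intersection, +0)
HW@3: {G} ∪ {T} = {G,T} (union, +1)
HKW@3: {G,T} ∪ {A} = {A,G,T} (union, +1)
HJKW@3: {A,G,T} ∩ {G} = {G} (intersection, +0)
HW@4: {T} ∪ {C} = {C,T} (union, +1)
HKW@4: {C,T} ∩ {T} = {T} (intersection, +0)
HJKW@4: {T} ∩ {T} = {T} (intersection, +0)
HW@5: {A} ∩ {A} = {A} (intersection, +0)
HKW@5: {A} ∪ {T} = {A,T} (union, +1)
HJKW@5: {A,T} ∩ {A} = {A} (intersection, +0)
per-site changes: [2, 2, 2, 2, 1, 1]; total = 10

A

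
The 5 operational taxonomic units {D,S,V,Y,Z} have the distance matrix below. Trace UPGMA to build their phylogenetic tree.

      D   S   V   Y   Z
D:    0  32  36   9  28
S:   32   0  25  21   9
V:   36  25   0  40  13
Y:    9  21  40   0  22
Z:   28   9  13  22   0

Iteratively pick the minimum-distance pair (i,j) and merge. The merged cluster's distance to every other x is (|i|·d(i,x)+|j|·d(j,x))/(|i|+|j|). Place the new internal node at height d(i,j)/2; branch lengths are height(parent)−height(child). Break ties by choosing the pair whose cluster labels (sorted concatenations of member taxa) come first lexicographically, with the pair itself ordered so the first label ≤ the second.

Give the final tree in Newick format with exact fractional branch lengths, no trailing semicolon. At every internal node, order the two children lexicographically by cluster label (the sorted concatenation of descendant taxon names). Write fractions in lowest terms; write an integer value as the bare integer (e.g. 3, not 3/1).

((D:9/2,Y:9/2):125/12,((S:9/2,Z:9/2):5,V:19/2):65/12)

step 1: merge (D,Y) at d=9; branch lengths D→9/2, Y→9/2; new cluster DY
  updated: d(DY,S)=53/2, d(DY,V)=38, d(DY,Z)=25
step 2: merge (S,Z) at d=9; branch lengths S→9/2, Z→9/2; new cluster SZ
  updated: d(DY,SZ)=103/4, d(SZ,V)=19
step 3: merge (SZ,V) at d=19; branch lengths SZ→5, V→19/2; new cluster SVZ
  updated: d(DY,SVZ)=179/6
step 4: merge (DY,SVZ) at d=179/6; branch lengths DY→125/12, SVZ→65/12; new cluster DSVYZ
final tree: ((D:9/2,Y:9/2):125/12,((S:9/2,Z:9/2):5,V:19/2):65/12)
total length: 145/3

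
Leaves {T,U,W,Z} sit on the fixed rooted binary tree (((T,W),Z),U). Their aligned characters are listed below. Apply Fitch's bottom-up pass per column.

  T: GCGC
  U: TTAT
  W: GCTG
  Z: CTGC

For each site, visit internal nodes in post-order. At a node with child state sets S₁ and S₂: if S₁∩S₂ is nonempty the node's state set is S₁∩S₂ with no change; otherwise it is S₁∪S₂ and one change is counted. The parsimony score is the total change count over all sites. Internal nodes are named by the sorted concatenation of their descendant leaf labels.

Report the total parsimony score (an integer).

[col 0] TW: children T:{G}, W:{G} ∩→ {G}; cost 0
[col 0] TWZ: children TW:{G}, Z:{C} ∪→ {C,G}; cost 1
[col 0] TUWZ: children TWZ:{C,G}, U:{T} ∪→ {C,G,T}; cost 1
[col 1] TW: children T:{C}, W:{C} ∩→ {C}; cost 0
[col 1] TWZ: children TW:{C}, Z:{T} ∪→ {C,T}; cost 1
[col 1] TUWZ: children TWZ:{C,T}, U:{T} ∩→ {T}; cost 0
[col 2] TW: children T:{G}, W:{T} ∪→ {G,T}; cost 1
[col 2] TWZ: children TW:{G,T}, Z:{G} ∩→ {G}; cost 0
[col 2] TUWZ: children TWZ:{G}, U:{A} ∪→ {A,G}; cost 1
[col 3] TW: children T:{C}, W:{G} ∪→ {C,G}; cost 1
[col 3] TWZ: children TW:{C,G}, Z:{C} ∩→ {C}; cost 0
[col 3] TUWZ: children TWZ:{C}, U:{T} ∪→ {C,T}; cost 1
per-site changes: [2, 1, 2, 2]; total = 7

7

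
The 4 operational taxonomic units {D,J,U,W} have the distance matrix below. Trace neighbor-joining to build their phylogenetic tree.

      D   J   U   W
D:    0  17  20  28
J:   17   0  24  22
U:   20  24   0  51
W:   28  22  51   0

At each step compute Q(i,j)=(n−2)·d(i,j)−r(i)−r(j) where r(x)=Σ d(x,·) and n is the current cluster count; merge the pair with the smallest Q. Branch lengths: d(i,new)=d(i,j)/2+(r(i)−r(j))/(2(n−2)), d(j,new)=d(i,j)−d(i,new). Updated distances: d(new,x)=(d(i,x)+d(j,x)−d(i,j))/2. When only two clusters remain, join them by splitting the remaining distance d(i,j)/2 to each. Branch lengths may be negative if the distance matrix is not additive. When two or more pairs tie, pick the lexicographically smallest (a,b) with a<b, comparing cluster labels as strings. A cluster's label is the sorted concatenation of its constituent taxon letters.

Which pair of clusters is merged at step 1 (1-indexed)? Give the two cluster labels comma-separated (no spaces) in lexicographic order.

step 1: merge (D,U) at d=20, Q=-120; branch lengths D→5/2, U→35/2; new cluster DU
  updated: d(DU,J)=21/2, d(DU,W)=59/2
step 2: merge (DU,J) at d=21/2, Q=-62; branch lengths DU→9, J→3/2; new cluster DJU
  updated: d(DJU,W)=41/2
step 3: merge (DJU,W) at d=41/2; branch lengths DJU→41/4, W→41/4; new cluster DJUW
final tree: (((D:5/2,U:35/2):9,J:3/2):41/4,W:41/4)
total length: 51

D,U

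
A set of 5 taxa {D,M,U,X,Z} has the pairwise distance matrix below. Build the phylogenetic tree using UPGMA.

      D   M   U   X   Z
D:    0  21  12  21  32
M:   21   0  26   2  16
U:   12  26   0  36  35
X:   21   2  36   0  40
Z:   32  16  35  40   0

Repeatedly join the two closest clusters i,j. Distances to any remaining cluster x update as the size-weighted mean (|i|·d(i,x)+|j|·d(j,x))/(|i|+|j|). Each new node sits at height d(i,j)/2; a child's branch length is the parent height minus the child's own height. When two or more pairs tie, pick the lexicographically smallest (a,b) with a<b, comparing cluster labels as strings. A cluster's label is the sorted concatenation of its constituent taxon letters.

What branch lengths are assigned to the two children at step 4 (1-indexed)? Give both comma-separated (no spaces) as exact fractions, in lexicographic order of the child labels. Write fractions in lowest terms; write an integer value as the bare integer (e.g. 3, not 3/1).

step 1: merge (M,X) at d=2; branch lengths M→1, X→1; new cluster MX
  updated: d(D,MX)=21, d(MX,U)=31, d(MX,Z)=28
step 2: merge (D,U) at d=12; branch lengths D→6, U→6; new cluster DU
  updated: d(DU,MX)=26, d(DU,Z)=67/2
step 3: merge (DU,MX) at d=26; branch lengths DU→7, MX→12; new cluster DMUX
  updated: d(DMUX,Z)=123/4
step 4: merge (DMUX,Z) at d=123/4; branch lengths DMUX→19/8, Z→123/8; new cluster DMUXZ
final tree: (((D:6,U:6):7,(M:1,X:1):12):19/8,Z:123/8)
total length: 203/4

19/8,123/8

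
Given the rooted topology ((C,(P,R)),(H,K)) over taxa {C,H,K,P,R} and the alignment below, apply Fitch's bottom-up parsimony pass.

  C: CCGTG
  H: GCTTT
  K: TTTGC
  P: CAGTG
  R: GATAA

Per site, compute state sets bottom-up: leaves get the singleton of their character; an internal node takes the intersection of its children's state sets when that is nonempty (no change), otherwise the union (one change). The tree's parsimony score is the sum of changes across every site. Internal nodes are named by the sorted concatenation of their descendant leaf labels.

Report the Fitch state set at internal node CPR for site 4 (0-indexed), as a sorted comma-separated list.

PR@0: {C} ∪ {G} = {C,G} (union, +1)
CPR@0: {C} ∩ {C,G} = {C} (intersection, +0)
HK@0: {G} ∪ {T} = {G,T} (union, +1)
CHKPR@0: {C} ∪ {G,T} = {C,G,T} (union, +1)
PR@1: {A} ∩ {A} = {A} (intersection, +0)
CPR@1: {C} ∪ {A} = {A,C} (union, +1)
HK@1: {C} ∪ {T} = {C,T} (union, +1)
CHKPR@1: {A,C} ∩ {C,T} = {C} (intersection, +0)
PR@2: {G} ∪ {T} = {G,T} (union, +1)
CPR@2: {G} ∩ {G,T} = {G} (intersection, +0)
HK@2: {T} ∩ {T} = {T} (intersection, +0)
CHKPR@2: {G} ∪ {T} = {G,T} (union, +1)
PR@3: {T} ∪ {A} = {A,T} (union, +1)
CPR@3: {T} ∩ {A,T} = {T} (intersection, +0)
HK@3: {T} ∪ {G} = {G,T} (union, +1)
CHKPR@3: {T} ∩ {G,T} = {T} (intersection, +0)
PR@4: {G} ∪ {A} = {A,G} (union, +1)
CPR@4: {G} ∩ {A,G} = {G} (intersection, +0)
HK@4: {T} ∪ {C} = {C,T} (union, +1)
CHKPR@4: {G} ∪ {C,T} = {C,G,T} (union, +1)
per-site changes: [3, 2, 2, 2, 3]; total = 12

G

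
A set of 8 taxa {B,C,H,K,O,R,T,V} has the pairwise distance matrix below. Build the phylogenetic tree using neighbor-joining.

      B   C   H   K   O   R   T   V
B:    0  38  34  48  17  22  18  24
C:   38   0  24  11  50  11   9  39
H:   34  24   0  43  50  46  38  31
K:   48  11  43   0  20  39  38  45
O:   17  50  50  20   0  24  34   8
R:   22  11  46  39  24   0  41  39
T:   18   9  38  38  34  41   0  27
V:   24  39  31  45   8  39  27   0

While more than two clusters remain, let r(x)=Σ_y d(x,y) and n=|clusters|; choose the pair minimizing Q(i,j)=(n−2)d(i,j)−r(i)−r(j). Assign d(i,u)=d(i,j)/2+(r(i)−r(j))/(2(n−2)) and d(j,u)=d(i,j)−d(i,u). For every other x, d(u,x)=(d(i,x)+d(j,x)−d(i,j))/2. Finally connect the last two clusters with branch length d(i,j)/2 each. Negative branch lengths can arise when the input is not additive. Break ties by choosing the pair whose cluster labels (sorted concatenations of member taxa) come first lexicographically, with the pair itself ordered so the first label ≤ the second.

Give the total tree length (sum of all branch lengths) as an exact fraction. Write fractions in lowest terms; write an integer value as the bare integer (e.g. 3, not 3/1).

1. join O+V (d=8, Q=-368) ⇒ OV; edges |O|=19/6, |V|=29/6
  updated: d(B,OV)=33/2, d(C,OV)=81/2, d(H,OV)=73/2, d(K,OV)=57/2, d(OV,R)=55/2, d(OV,T)=53/2
2. join C+K (d=11, Q=-286) ⇒ CK; edges |C|=-19/10, |K|=129/10
  updated: d(B,CK)=75/2, d(CK,H)=28, d(CK,OV)=29, d(CK,R)=39/2, d(CK,T)=18
3. join CK+R (d=39/2, Q=-210) ⇒ CKR; edges |CK|=27/4, |R|=51/4
  updated: d(B,CKR)=20, d(CKR,H)=109/4, d(CKR,OV)=37/2, d(CKR,T)=79/4
4. join CKR+H (d=109/4, Q=-279/2) ⇒ CHKR; edges |CKR|=21/4, |H|=22
  updated: d(B,CHKR)=107/8, d(CHKR,OV)=111/8, d(CHKR,T)=61/4
5. join B+OV (d=33/2, Q=-287/4) ⇒ BOV; edges |B|=6, |OV|=21/2
  updated: d(BOV,CHKR)=43/8, d(BOV,T)=14
6. join BOV+CHKR (d=43/8, Q=-277/8) ⇒ BCHKORV; edges |BOV|=33/16, |CHKR|=53/16
  updated: d(BCHKORV,T)=191/16
7. join BCHKORV+T (d=191/16) ⇒ BCHKORTV; edges |BCHKORV|=191/32, |T|=191/32
final tree: (((B:6,(O:19/6,V:29/6):21/2):33/16,(((C:-19/10,K:129/10):27/4,R:51/4):21/4,H:22):53/16):191/32,T:191/32)
total length: 1593/16

1593/16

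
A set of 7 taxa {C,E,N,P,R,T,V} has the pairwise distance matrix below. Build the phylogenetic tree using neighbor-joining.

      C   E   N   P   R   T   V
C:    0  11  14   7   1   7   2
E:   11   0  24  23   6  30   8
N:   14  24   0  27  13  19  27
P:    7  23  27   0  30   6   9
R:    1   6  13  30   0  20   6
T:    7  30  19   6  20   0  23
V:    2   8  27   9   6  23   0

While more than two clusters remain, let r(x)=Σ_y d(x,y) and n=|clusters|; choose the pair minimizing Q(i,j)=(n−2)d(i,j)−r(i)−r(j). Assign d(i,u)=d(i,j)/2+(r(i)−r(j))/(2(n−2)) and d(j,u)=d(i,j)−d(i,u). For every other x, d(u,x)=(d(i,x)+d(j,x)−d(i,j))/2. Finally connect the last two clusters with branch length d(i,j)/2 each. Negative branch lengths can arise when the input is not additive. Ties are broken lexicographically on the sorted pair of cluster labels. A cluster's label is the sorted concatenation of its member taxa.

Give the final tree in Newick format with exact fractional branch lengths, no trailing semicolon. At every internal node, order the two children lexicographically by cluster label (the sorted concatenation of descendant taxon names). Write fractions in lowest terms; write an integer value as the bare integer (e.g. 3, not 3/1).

iteration 1: select P,T (d=6, Q=-177); attach at lengths (27/10, 33/10); label the merged cluster PT
  updated: d(C,PT)=4, d(E,PT)=47/2, d(N,PT)=20, d(PT,R)=22, d(PT,V)=13
iteration 2: select N,PT (d=20, Q=-201/2); attach at lengths (191/16, 129/16); label the merged cluster NPT
  updated: d(C,NPT)=-1, d(E,NPT)=55/4, d(NPT,R)=15/2, d(NPT,V)=10
iteration 3: select C,NPT (d=-1, Q=-185/4); attach at lengths (-27/8, 19/8); label the merged cluster CNPT
  updated: d(CNPT,E)=103/8, d(CNPT,R)=19/4, d(CNPT,V)=13/2
iteration 4: select CNPT,V (d=13/2, Q=-253/8); attach at lengths (133/32, 75/32); label the merged cluster CNPTV
  updated: d(CNPTV,E)=115/16, d(CNPTV,R)=17/8
iteration 5: select CNPTV,E (d=115/16, Q=-245/16); attach at lengths (53/32, 177/32); label the merged cluster CENPTV
  updated: d(CENPTV,R)=15/32
iteration 6: select CENPTV,R (d=15/32); attach at lengths (15/64, 15/64); label the merged cluster CENPRTV
final tree: ((((C:-27/8,(N:191/16,(P:27/10,T:33/10):129/16):19/8):133/32,V:75/32):53/32,E:177/32):15/64,R:15/64)
total length: 1253/32

((((C:-27/8,(N:191/16,(P:27/10,T:33/10):129/16):19/8):133/32,V:75/32):53/32,E:177/32):15/64,R:15/64)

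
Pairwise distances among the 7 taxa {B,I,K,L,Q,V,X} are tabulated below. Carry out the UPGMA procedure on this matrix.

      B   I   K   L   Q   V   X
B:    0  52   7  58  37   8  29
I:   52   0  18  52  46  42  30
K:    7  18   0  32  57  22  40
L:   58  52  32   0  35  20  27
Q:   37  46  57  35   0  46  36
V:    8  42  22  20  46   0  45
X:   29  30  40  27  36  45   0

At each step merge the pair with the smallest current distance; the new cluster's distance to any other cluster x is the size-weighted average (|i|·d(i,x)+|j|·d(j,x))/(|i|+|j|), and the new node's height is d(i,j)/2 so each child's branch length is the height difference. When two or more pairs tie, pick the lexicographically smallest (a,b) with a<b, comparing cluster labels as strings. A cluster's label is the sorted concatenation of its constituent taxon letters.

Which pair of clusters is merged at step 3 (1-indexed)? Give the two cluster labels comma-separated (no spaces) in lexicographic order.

L,X

1. join B+K (d=7) ⇒ BK; edges |B|=7/2, |K|=7/2
  updated: d(BK,I)=35, d(BK,L)=45, d(BK,Q)=47, d(BK,V)=15, d(BK,X)=69/2
2. join BK+V (d=15) ⇒ BKV; edges |BK|=4, |V|=15/2
  updated: d(BKV,I)=112/3, d(BKV,L)=110/3, d(BKV,Q)=140/3, d(BKV,X)=38
3. join L+X (d=27) ⇒ LX; edges |L|=27/2, |X|=27/2
  updated: d(BKV,LX)=112/3, d(I,LX)=41, d(LX,Q)=71/2
4. join LX+Q (d=71/2) ⇒ LQX; edges |LX|=17/4, |Q|=71/4
  updated: d(BKV,LQX)=364/9, d(I,LQX)=128/3
5. join BKV+I (d=112/3) ⇒ BIKV; edges |BKV|=67/6, |I|=56/3
  updated: d(BIKV,LQX)=41
6. join BIKV+LQX (d=41) ⇒ BIKLQVX; edges |BIKV|=11/6, |LQX|=11/4
final tree: ((((B:7/2,K:7/2):4,V:15/2):67/6,I:56/3):11/6,((L:27/2,X:27/2):17/4,Q:71/4):11/4)
total length: 1223/12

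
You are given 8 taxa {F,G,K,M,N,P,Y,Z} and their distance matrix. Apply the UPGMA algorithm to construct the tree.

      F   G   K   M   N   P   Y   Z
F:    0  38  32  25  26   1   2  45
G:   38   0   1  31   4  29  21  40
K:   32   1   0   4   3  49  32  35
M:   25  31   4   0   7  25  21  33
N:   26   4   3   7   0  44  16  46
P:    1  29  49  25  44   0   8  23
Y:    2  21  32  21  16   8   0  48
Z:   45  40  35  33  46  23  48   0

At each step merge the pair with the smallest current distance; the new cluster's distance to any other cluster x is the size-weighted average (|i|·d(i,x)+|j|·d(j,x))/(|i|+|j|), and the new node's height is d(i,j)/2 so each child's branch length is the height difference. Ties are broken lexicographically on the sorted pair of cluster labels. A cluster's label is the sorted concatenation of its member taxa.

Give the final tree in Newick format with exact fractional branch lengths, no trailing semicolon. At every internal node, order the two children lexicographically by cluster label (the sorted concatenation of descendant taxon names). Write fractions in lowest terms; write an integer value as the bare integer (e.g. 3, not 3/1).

((((F:1/2,P:1/2):2,Y:5/2):149/12,(((G:1/2,K:1/2):5/4,N:7/4):21/4,M:7):95/12):367/84,Z:135/7)

step 1: merge (F,P) at d=1; branch lengths F→1/2, P→1/2; new cluster FP
  updated: d(FP,G)=67/2, d(FP,K)=81/2, d(FP,M)=25, d(FP,N)=35, d(FP,Y)=5, d(FP,Z)=34
step 2: merge (G,K) at d=1; branch lengths G→1/2, K→1/2; new cluster GK
  updated: d(FP,GK)=37, d(GK,M)=35/2, d(GK,N)=7/2, d(GK,Y)=53/2, d(GK,Z)=75/2
step 3: merge (GK,N) at d=7/2; branch lengths GK→5/4, N→7/4; new cluster GKN
  updated: d(FP,GKN)=109/3, d(GKN,M)=14, d(GKN,Y)=23, d(GKN,Z)=121/3
step 4: merge (FP,Y) at d=5; branch lengths FP→2, Y→5/2; new cluster FPY
  updated: d(FPY,GKN)=287/9, d(FPY,M)=71/3, d(FPY,Z)=116/3
step 5: merge (GKN,M) at d=14; branch lengths GKN→21/4, M→7; new cluster GKMN
  updated: d(FPY,GKMN)=179/6, d(GKMN,Z)=77/2
step 6: merge (FPY,GKMN) at d=179/6; branch lengths FPY→149/12, GKMN→95/12; new cluster FGKMNPY
  updated: d(FGKMNPY,Z)=270/7
step 7: merge (FGKMNPY,Z) at d=270/7; branch lengths FGKMNPY→367/84, Z→135/7; new cluster FGKMNPYZ
final tree: ((((F:1/2,P:1/2):2,Y:5/2):149/12,(((G:1/2,K:1/2):5/4,N:7/4):21/4,M:7):95/12):367/84,Z:135/7)
total length: 2761/42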